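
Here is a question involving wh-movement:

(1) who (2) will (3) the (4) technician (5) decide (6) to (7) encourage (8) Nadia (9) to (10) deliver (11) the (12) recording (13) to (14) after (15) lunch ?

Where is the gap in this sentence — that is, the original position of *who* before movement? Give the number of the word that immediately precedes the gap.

13

Underlying clause: The technician will decide to encourage Nadia to deliver the recording to who after lunch.
The filler 'who' is interpreted as the object of the preposition 'to' (recipient of 'deliver'). Wh-movement fronts it, leaving a gap right after 'to':
Who will the technician decide to encourage Nadia to deliver the recording to ___ after lunch?
'to' is word 13.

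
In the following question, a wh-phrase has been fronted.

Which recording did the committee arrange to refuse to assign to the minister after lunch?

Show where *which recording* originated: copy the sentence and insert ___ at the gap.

Pre-movement form: The committee did arrange to refuse to assign which recording to the minister after lunch.
The filler 'which recording' is interpreted as the direct object of 'assign'. The gap is right after 'assign'.

Which recording did the committee arrange to refuse to assign ___ to the minister after lunch?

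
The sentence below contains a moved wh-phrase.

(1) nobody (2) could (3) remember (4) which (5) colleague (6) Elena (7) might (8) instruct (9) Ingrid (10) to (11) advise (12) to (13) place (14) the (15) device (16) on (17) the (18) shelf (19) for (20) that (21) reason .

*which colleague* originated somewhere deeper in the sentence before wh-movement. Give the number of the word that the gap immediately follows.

In situ: Elena might instruct Ingrid to advise which colleague to place the device on the shelf for that reason.
'which colleague' is the direct object of 'advise'. Wh-movement fronts it, leaving a gap right after 'advise':
Nobody could remember which colleague Elena might instruct Ingrid to advise ___ to place the device on the shelf for that reason.
'advise' is word 11.

11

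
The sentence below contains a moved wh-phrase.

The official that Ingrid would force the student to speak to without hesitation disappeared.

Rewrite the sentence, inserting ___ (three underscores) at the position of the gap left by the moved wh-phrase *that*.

The official that Ingrid would force the student to speak to ___ without hesitation disappeared.

'that' is the object of the preposition 'to'. The gap is right after 'to'.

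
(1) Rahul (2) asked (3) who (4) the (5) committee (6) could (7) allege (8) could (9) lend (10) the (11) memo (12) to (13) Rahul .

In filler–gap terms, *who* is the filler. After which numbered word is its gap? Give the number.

Underlying clause: The committee could allege who could lend the memo to Rahul.
'who' is the subject of the clause embedded under 'allege'. Wh-movement fronts it, leaving a gap right after 'allege':
Rahul asked who the committee could allege ___ could lend the memo to Rahul.
'allege' is word 7.

7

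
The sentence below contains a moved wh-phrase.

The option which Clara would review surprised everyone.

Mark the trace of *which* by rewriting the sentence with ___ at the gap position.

'which' is the direct object of 'review'. The gap is right after 'review'.

The option which Clara would review ___ surprised everyone.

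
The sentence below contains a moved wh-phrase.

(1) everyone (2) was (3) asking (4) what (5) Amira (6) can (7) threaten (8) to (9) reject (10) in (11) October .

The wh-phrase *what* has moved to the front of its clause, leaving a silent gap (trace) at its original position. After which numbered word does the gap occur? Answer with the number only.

9

In situ: Amira can threaten to reject what in October.
'what' functions as the direct object of 'reject'. Wh-movement fronts it, leaving a gap right after 'reject':
Everyone was asking what Amira can threaten to reject ___ in October.
'reject' is word 9.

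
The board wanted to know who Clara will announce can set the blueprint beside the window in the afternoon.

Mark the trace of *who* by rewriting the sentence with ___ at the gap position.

The board wanted to know who Clara will announce ___ can set the blueprint beside the window in the afternoon.

Pre-movement form: Clara will announce who can set the blueprint beside the window in the afternoon.
'who' is the subject of the clause embedded under 'announce'. The gap is right after 'announce'.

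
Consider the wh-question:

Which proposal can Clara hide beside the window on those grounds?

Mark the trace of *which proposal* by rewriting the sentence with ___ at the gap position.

Pre-movement form: Clara can hide which proposal beside the window on those grounds.
'which proposal' is the direct object of 'hide'. The gap is right after 'hide'.

Which proposal can Clara hide ___ beside the window on those grounds?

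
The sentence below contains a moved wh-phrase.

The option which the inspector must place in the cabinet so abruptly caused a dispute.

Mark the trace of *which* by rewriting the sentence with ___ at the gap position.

The option which the inspector must place ___ in the cabinet so abruptly caused a dispute.

The filler 'which' is interpreted as the direct object of 'place'. The gap is right after 'place'.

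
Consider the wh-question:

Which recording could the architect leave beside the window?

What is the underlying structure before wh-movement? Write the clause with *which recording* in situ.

'which recording' functions as the direct object of 'leave'. Wh-movement fronts it, leaving a gap right after 'leave':
Which recording could the architect leave ___ beside the window?

The architect could leave which recording beside the window.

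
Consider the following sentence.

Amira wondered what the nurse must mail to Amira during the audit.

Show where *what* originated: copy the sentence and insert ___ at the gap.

Amira wondered what the nurse must mail ___ to Amira during the audit.

In situ: The nurse must mail what to Amira during the audit.
'what' functions as the direct object of 'mail'. The gap is right after 'mail'.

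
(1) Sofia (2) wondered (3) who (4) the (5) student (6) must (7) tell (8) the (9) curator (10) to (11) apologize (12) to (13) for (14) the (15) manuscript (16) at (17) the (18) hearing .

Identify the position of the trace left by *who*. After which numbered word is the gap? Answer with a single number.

12

Pre-movement form: The student must tell the curator to apologize to who for the manuscript at the hearing.
'who' functions as the object of the preposition 'to'. Fronting leaves a gap immediately after 'to':
Sofia wondered who the student must tell the curator to apologize to ___ for the manuscript at the hearing.
'to' is word 12.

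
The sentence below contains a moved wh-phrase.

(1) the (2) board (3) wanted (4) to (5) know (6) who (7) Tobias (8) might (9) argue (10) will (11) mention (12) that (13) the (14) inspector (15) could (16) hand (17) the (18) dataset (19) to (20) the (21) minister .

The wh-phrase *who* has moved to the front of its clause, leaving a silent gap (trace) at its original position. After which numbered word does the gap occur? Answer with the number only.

Pre-movement form: Tobias might argue who will mention that the inspector could hand the dataset to the minister.
The filler 'who' is interpreted as the subject of the clause embedded under 'argue'. Wh-movement fronts it, leaving a gap right after 'argue':
The board wanted to know who Tobias might argue ___ will mention that the inspector could hand the dataset to the minister.
'argue' is word 9.

9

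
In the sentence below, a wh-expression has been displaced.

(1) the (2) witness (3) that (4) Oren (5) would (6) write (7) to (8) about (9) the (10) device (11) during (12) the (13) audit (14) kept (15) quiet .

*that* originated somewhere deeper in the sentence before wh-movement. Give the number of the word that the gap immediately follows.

'that' functions as the object of the preposition 'to'. It moves to the left edge, and the trace sits right after 'to':
The witness that Oren would write to ___ about the device during the audit kept quiet.
'to' is word 7.

7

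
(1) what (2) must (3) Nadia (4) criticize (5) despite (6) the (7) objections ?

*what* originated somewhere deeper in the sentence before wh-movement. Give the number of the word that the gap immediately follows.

4

Pre-movement form: Nadia must criticize what despite the objections.
'what' functions as the direct object of 'criticize'. Wh-movement fronts it, leaving a gap right after 'criticize':
What must Nadia criticize ___ despite the objections?
'criticize' is word 4.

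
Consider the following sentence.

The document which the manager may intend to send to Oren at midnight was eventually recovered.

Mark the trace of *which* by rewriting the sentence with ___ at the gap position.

'which' functions as the direct object of 'send'. The gap is right after 'send'.

The document which the manager may intend to send ___ to Oren at midnight was eventually recovered.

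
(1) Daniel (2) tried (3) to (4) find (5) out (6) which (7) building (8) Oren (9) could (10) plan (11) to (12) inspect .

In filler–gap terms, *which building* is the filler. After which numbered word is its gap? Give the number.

12

Before movement: Oren could plan to inspect which building.
The filler 'which building' is interpreted as the direct object of 'inspect'. Fronting leaves a gap immediately after 'inspect':
Daniel tried to find out which building Oren could plan to inspect ___.
'inspect' is word 12.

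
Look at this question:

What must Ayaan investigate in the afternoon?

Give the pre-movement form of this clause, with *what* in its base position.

Ayaan must investigate what in the afternoon.

'what' is the direct object of 'investigate'. Fronting leaves a gap immediately after 'investigate':
What must Ayaan investigate ___ in the afternoon?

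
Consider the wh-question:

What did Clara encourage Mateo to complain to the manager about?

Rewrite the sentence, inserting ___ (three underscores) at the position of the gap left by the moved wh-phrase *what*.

What did Clara encourage Mateo to complain to the manager about ___?

Underlying clause: Clara did encourage Mateo to complain to the manager about what.
'what' functions as the object of the preposition 'about'. The gap is right after 'about'.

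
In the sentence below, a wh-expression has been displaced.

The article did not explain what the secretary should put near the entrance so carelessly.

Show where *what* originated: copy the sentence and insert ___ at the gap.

In situ: The secretary should put what near the entrance so carelessly.
'what' functions as the direct object of 'put'. The gap is right after 'put'.

The article did not explain what the secretary should put ___ near the entrance so carelessly.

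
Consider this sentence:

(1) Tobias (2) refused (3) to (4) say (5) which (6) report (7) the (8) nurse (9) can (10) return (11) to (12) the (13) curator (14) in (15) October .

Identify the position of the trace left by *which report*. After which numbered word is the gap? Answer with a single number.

10

Underlying clause: The nurse can return which report to the curator in October.
'which report' is the direct object of 'return'. Fronting leaves a gap immediately after 'return':
Tobias refused to say which report the nurse can return ___ to the curator in October.
'return' is word 10.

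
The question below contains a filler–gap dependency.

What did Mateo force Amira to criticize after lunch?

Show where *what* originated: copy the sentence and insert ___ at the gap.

What did Mateo force Amira to criticize ___ after lunch?

Pre-movement form: Mateo did force Amira to criticize what after lunch.
The filler 'what' is interpreted as the direct object of 'criticize'. The gap is right after 'criticize'.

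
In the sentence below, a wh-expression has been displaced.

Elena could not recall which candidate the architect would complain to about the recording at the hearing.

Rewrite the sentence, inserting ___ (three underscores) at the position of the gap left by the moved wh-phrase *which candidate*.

Pre-movement form: The architect would complain to which candidate about the recording at the hearing.
'which candidate' is the object of the preposition 'to'. The gap is right after 'to'.

Elena could not recall which candidate the architect would complain to ___ about the recording at the hearing.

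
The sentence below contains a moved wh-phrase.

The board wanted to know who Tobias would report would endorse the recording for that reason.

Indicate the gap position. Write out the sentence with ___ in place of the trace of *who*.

In situ: Tobias would report who would endorse the recording for that reason.
'who' is the subject of the clause embedded under 'report'. The gap is right after 'report'.

The board wanted to know who Tobias would report ___ would endorse the recording for that reason.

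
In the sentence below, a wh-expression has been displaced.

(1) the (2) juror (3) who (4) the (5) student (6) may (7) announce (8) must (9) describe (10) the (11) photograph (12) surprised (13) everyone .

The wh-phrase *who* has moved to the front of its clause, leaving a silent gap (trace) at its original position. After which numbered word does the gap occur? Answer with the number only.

7

'who' is the subject of the clause embedded under 'announce'. Wh-movement fronts it, leaving a gap right after 'announce':
The juror who the student may announce ___ must describe the photograph surprised everyone.
'announce' is word 7.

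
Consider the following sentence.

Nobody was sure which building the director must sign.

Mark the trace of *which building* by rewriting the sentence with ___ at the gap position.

Pre-movement form: The director must sign which building.
'which building' is the direct object of 'sign'. The gap is right after 'sign'.

Nobody was sure which building the director must sign ___.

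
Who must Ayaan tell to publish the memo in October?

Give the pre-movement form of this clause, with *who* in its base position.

Ayaan must tell who to publish the memo in October.

The filler 'who' is interpreted as the direct object of 'tell'. Fronting leaves a gap immediately after 'tell':
Who must Ayaan tell ___ to publish the memo in October?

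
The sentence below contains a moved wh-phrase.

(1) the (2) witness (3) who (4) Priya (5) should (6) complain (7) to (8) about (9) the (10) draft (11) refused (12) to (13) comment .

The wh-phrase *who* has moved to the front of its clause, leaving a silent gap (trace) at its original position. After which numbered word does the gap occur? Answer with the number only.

7

The filler 'who' is interpreted as the object of the preposition 'to'. Fronting leaves a gap immediately after 'to':
The witness who Priya should complain to ___ about the draft refused to comment.
'to' is word 7.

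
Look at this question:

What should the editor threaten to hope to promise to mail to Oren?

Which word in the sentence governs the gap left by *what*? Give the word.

mail

Pre-movement form: The editor should threaten to hope to promise to mail what to Oren.
'what' functions as the direct object of 'mail'. It moves to the left edge, and the trace sits right after 'mail':
What should the editor threaten to hope to promise to mail ___ to Oren?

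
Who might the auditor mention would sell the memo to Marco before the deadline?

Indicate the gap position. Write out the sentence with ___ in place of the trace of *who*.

Underlying clause: The auditor might mention who would sell the memo to Marco before the deadline.
The filler 'who' is interpreted as the subject of the clause embedded under 'mention'. The gap is right after 'mention'.

Who might the auditor mention ___ would sell the memo to Marco before the deadline?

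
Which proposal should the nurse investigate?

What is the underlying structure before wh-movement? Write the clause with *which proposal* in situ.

The nurse should investigate which proposal.

'which proposal' is the direct object of 'investigate'. Fronting leaves a gap immediately after 'investigate':
Which proposal should the nurse investigate ___?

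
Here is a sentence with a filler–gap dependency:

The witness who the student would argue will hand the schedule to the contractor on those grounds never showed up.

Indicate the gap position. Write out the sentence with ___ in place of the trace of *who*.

'who' is the subject of the clause embedded under 'argue'. The gap is right after 'argue'.

The witness who the student would argue ___ will hand the schedule to the contractor on those grounds never showed up.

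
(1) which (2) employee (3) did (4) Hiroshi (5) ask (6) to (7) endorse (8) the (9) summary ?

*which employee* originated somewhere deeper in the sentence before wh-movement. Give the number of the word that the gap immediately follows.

Pre-movement form: Hiroshi did ask which employee to endorse the summary.
'which employee' is the direct object of 'ask'. Fronting leaves a gap immediately after 'ask':
Which employee did Hiroshi ask ___ to endorse the summary?
'ask' is word 5.

5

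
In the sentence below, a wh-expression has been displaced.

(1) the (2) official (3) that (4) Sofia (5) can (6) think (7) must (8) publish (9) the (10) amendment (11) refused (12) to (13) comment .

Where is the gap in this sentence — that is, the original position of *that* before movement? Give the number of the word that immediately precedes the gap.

6

The filler 'that' is interpreted as the subject of the clause embedded under 'think'. It moves to the left edge, and the trace sits right after 'think':
The official that Sofia can think ___ must publish the amendment refused to comment.
'think' is word 6.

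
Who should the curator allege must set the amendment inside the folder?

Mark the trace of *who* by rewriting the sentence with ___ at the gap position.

Underlying clause: The curator should allege who must set the amendment inside the folder.
'who' is the subject of the clause embedded under 'allege'. The gap is right after 'allege'.

Who should the curator allege ___ must set the amendment inside the folder?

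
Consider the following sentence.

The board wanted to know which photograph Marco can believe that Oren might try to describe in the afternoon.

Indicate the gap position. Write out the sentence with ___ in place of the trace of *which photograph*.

The board wanted to know which photograph Marco can believe that Oren might try to describe ___ in the afternoon.

Pre-movement form: Marco can believe that Oren might try to describe which photograph in the afternoon.
'which photograph' is the direct object of 'describe'. The gap is right after 'describe'.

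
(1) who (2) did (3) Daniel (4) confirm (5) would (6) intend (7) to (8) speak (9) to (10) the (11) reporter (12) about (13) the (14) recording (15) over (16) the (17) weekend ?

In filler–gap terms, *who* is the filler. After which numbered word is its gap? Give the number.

In situ: Daniel did confirm who would intend to speak to the reporter about the recording over the weekend.
'who' is the subject of the clause embedded under 'confirm'. Fronting leaves a gap immediately after 'confirm':
Who did Daniel confirm ___ would intend to speak to the reporter about the recording over the weekend?
'confirm' is word 4.

4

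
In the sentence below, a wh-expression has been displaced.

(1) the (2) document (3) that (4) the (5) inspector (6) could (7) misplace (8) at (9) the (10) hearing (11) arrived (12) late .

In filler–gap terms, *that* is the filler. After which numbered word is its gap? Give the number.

The filler 'that' is interpreted as the direct object of 'misplace'. Fronting leaves a gap immediately after 'misplace':
The document that the inspector could misplace ___ at the hearing arrived late.
'misplace' is word 7.

7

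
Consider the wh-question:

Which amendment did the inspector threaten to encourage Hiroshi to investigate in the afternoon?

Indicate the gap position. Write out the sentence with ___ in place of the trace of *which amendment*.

Pre-movement form: The inspector did threaten to encourage Hiroshi to investigate which amendment in the afternoon.
The filler 'which amendment' is interpreted as the direct object of 'investigate'. The gap is right after 'investigate'.

Which amendment did the inspector threaten to encourage Hiroshi to investigate ___ in the afternoon?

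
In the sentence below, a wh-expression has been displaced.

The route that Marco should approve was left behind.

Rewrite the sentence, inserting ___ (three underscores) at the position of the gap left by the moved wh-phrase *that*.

'that' functions as the direct object of 'approve'. The gap is right after 'approve'.

The route that Marco should approve ___ was left behind.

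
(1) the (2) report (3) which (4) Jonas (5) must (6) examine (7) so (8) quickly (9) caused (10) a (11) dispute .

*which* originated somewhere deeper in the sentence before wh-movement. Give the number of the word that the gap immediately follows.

6

'which' is the direct object of 'examine'. Fronting leaves a gap immediately after 'examine':
The report which Jonas must examine ___ so quickly caused a dispute.
'examine' is word 6.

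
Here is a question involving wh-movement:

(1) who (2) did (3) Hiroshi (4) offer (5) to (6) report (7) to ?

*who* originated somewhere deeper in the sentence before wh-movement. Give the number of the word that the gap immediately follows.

Before movement: Hiroshi did offer to report to who.
'who' is the object of the preposition 'to'. It moves to the left edge, and the trace sits right after 'to':
Who did Hiroshi offer to report to ___?
'to' is word 7.

7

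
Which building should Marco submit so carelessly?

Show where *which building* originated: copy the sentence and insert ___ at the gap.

In situ: Marco should submit which building so carelessly.
The filler 'which building' is interpreted as the direct object of 'submit'. The gap is right after 'submit'.

Which building should Marco submit ___ so carelessly?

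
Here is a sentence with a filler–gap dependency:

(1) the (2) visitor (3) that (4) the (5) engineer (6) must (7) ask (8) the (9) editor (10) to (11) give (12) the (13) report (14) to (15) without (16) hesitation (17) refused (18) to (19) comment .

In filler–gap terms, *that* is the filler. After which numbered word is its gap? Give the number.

The filler 'that' is interpreted as the object of the preposition 'to' (recipient of 'give'). It moves to the left edge, and the trace sits right after 'to':
The visitor that the engineer must ask the editor to give the report to ___ without hesitation refused to comment.
'to' is word 14.

14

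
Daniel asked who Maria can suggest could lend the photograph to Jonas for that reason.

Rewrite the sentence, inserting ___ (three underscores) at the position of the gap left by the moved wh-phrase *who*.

In situ: Maria can suggest who could lend the photograph to Jonas for that reason.
'who' functions as the subject of the clause embedded under 'suggest'. The gap is right after 'suggest'.

Daniel asked who Maria can suggest ___ could lend the photograph to Jonas for that reason.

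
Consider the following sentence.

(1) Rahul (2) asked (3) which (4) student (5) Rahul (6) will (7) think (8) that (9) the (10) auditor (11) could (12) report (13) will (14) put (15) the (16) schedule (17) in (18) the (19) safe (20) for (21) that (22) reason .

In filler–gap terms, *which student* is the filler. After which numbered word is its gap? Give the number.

12

Before movement: Rahul will think that the auditor could report which student will put the schedule in the safe for that reason.
The filler 'which student' is interpreted as the subject of the clause embedded under 'report'. It moves to the left edge, and the trace sits right after 'report':
Rahul asked which student Rahul will think that the auditor could report ___ will put the schedule in the safe for that reason.
'report' is word 12.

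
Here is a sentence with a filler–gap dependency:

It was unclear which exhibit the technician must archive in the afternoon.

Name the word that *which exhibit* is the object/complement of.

In situ: The technician must archive which exhibit in the afternoon.
'which exhibit' is the direct object of 'archive'. Fronting leaves a gap immediately after 'archive':
It was unclear which exhibit the technician must archive ___ in the afternoon.

archive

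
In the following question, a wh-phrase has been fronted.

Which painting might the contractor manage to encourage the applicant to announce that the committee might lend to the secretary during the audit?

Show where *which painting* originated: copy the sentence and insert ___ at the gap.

Which painting might the contractor manage to encourage the applicant to announce that the committee might lend ___ to the secretary during the audit?

In situ: The contractor might manage to encourage the applicant to announce that the committee might lend which painting to the secretary during the audit.
The filler 'which painting' is interpreted as the direct object of 'lend'. The gap is right after 'lend'.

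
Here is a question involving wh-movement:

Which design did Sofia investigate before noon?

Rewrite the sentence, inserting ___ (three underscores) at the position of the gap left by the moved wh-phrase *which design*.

Which design did Sofia investigate ___ before noon?

Before movement: Sofia did investigate which design before noon.
'which design' is the direct object of 'investigate'. The gap is right after 'investigate'.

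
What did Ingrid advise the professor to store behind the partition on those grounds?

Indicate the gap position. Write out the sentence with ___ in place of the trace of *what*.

What did Ingrid advise the professor to store ___ behind the partition on those grounds?

Pre-movement form: Ingrid did advise the professor to store what behind the partition on those grounds.
'what' functions as the direct object of 'store'. The gap is right after 'store'.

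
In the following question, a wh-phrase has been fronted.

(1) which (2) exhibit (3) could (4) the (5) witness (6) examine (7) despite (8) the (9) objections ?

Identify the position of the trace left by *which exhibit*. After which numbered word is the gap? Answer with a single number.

6

In situ: The witness could examine which exhibit despite the objections.
'which exhibit' is the direct object of 'examine'. Wh-movement fronts it, leaving a gap right after 'examine':
Which exhibit could the witness examine ___ despite the objections?
'examine' is word 6.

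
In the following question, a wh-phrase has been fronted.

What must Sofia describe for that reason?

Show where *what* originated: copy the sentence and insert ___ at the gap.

What must Sofia describe ___ for that reason?

Pre-movement form: Sofia must describe what for that reason.
'what' is the direct object of 'describe'. The gap is right after 'describe'.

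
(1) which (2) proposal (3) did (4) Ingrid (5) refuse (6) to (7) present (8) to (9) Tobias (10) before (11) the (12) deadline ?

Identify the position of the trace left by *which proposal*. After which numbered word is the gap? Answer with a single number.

7

Underlying clause: Ingrid did refuse to present which proposal to Tobias before the deadline.
'which proposal' functions as the direct object of 'present'. Wh-movement fronts it, leaving a gap right after 'present':
Which proposal did Ingrid refuse to present ___ to Tobias before the deadline?
'present' is word 7.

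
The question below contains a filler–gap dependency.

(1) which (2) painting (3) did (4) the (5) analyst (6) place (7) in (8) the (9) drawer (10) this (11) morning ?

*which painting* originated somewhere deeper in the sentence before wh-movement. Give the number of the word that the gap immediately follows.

Before movement: The analyst did place which painting in the drawer this morning.
'which painting' is the direct object of 'place'. Fronting leaves a gap immediately after 'place':
Which painting did the analyst place ___ in the drawer this morning?
'place' is word 6.

6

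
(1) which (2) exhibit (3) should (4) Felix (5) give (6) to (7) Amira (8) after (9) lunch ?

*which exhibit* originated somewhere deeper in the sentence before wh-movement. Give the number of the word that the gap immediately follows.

Pre-movement form: Felix should give which exhibit to Amira after lunch.
'which exhibit' is the direct object of 'give'. It moves to the left edge, and the trace sits right after 'give':
Which exhibit should Felix give ___ to Amira after lunch?
'give' is word 5.

5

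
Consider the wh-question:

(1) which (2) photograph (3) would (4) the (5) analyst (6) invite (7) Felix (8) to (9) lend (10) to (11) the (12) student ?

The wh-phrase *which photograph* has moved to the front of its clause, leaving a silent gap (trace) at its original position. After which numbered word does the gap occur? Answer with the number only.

9

Pre-movement form: The analyst would invite Felix to lend which photograph to the student.
'which photograph' is the direct object of 'lend'. Fronting leaves a gap immediately after 'lend':
Which photograph would the analyst invite Felix to lend ___ to the student?
'lend' is word 9.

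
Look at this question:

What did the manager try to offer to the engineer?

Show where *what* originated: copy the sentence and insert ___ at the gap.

Before movement: The manager did try to offer what to the engineer.
The filler 'what' is interpreted as the direct object of 'offer'. The gap is right after 'offer'.

What did the manager try to offer ___ to the engineer?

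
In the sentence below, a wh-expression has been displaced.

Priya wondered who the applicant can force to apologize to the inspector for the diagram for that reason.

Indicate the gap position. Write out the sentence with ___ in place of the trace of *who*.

Before movement: The applicant can force who to apologize to the inspector for the diagram for that reason.
'who' is the direct object of 'force'. The gap is right after 'force'.

Priya wondered who the applicant can force ___ to apologize to the inspector for the diagram for that reason.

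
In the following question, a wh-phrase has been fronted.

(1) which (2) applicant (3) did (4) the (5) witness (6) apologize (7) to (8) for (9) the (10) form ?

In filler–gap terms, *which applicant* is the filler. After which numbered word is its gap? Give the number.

7

Underlying clause: The witness did apologize to which applicant for the form.
'which applicant' is the object of the preposition 'to'. It moves to the left edge, and the trace sits right after 'to':
Which applicant did the witness apologize to ___ for the form?
'to' is word 7.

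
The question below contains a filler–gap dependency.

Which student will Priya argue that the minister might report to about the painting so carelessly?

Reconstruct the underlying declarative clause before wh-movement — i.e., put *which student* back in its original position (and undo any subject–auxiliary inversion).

Priya will argue that the minister might report to which student about the painting so carelessly.

The filler 'which student' is interpreted as the object of the preposition 'to'. Fronting leaves a gap immediately after 'to':
Which student will Priya argue that the minister might report to ___ about the painting so carelessly?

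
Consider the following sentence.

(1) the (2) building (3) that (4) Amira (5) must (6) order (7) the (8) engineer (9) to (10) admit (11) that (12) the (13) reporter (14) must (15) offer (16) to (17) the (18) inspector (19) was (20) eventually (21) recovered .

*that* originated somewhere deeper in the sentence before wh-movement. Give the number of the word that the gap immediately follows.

15

'that' functions as the direct object of 'offer'. Wh-movement fronts it, leaving a gap right after 'offer':
The building that Amira must order the engineer to admit that the reporter must offer ___ to the inspector was eventually recovered.
'offer' is word 15.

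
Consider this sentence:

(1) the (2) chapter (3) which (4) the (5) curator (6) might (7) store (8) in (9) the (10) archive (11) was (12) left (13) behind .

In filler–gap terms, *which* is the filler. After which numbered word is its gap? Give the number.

'which' is the direct object of 'store'. It moves to the left edge, and the trace sits right after 'store':
The chapter which the curator might store ___ in the archive was left behind.
'store' is word 7.

7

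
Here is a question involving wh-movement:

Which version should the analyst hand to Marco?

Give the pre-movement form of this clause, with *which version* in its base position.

The analyst should hand which version to Marco.

'which version' is the direct object of 'hand'. Fronting leaves a gap immediately after 'hand':
Which version should the analyst hand ___ to Marco?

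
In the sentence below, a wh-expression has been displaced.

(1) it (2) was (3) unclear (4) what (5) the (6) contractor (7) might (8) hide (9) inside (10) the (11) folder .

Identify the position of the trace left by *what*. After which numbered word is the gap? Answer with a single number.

In situ: The contractor might hide what inside the folder.
'what' is the direct object of 'hide'. Wh-movement fronts it, leaving a gap right after 'hide':
It was unclear what the contractor might hide ___ inside the folder.
'hide' is word 8.

8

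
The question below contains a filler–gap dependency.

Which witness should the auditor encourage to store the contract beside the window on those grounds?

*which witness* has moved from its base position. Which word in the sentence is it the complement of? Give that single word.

encourage

Before movement: The auditor should encourage which witness to store the contract beside the window on those grounds.
The filler 'which witness' is interpreted as the direct object of 'encourage'. Fronting leaves a gap immediately after 'encourage':
Which witness should the auditor encourage ___ to store the contract beside the window on those grounds?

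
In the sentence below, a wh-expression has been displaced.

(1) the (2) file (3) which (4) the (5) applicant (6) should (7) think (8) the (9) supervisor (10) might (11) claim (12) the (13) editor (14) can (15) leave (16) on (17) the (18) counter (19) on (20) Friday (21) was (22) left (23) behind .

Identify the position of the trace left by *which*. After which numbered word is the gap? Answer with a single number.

The filler 'which' is interpreted as the direct object of 'leave'. Fronting leaves a gap immediately after 'leave':
The file which the applicant should think the supervisor might claim the editor can leave ___ on the counter on Friday was left behind.
'leave' is word 15.

15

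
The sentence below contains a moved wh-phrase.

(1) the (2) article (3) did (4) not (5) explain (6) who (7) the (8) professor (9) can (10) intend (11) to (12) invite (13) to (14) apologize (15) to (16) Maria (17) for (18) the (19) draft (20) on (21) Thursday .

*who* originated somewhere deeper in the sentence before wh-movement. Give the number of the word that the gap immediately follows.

In situ: The professor can intend to invite who to apologize to Maria for the draft on Thursday.
'who' functions as the direct object of 'invite'. Wh-movement fronts it, leaving a gap right after 'invite':
The article did not explain who the professor can intend to invite ___ to apologize to Maria for the draft on Thursday.
'invite' is word 12.

12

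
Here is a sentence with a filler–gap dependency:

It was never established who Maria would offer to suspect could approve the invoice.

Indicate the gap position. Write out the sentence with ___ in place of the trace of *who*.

Before movement: Maria would offer to suspect who could approve the invoice.
The filler 'who' is interpreted as the subject of the clause embedded under 'suspect'. The gap is right after 'suspect'.

It was never established who Maria would offer to suspect ___ could approve the invoice.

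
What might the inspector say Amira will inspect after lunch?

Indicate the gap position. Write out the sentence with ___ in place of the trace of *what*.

What might the inspector say Amira will inspect ___ after lunch?

Underlying clause: The inspector might say Amira will inspect what after lunch.
'what' functions as the direct object of 'inspect'. The gap is right after 'inspect'.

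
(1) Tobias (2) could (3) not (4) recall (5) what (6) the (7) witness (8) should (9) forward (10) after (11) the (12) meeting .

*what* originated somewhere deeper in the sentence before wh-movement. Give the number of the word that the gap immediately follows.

Underlying clause: The witness should forward what after the meeting.
'what' functions as the direct object of 'forward'. Wh-movement fronts it, leaving a gap right after 'forward':
Tobias could not recall what the witness should forward ___ after the meeting.
'forward' is word 9.

9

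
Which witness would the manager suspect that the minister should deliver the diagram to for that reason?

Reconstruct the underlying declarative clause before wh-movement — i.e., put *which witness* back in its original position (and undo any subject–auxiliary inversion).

'which witness' functions as the object of the preposition 'to' (recipient of 'deliver'). Fronting leaves a gap immediately after 'to':
Which witness would the manager suspect that the minister should deliver the diagram to ___ for that reason?

The manager would suspect that the minister should deliver the diagram to which witness for that reason.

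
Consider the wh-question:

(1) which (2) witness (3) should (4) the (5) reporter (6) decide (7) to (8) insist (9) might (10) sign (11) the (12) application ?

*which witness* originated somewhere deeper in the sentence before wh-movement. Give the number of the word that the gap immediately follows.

8

Pre-movement form: The reporter should decide to insist which witness might sign the application.
'which witness' is the subject of the clause embedded under 'insist'. Fronting leaves a gap immediately after 'insist':
Which witness should the reporter decide to insist ___ might sign the application?
'insist' is word 8.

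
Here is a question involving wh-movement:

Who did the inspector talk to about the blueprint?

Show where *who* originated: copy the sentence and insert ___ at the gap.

Who did the inspector talk to ___ about the blueprint?

Pre-movement form: The inspector did talk to who about the blueprint.
'who' is the object of the preposition 'to'. The gap is right after 'to'.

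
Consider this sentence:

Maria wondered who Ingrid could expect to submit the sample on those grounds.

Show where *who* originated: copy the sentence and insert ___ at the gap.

In situ: Ingrid could expect who to submit the sample on those grounds.
The filler 'who' is interpreted as the direct object of 'expect'. The gap is right after 'expect'.

Maria wondered who Ingrid could expect ___ to submit the sample on those grounds.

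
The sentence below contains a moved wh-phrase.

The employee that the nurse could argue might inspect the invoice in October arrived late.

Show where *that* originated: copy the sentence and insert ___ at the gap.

The filler 'that' is interpreted as the subject of the clause embedded under 'argue'. The gap is right after 'argue'.

The employee that the nurse could argue ___ might inspect the invoice in October arrived late.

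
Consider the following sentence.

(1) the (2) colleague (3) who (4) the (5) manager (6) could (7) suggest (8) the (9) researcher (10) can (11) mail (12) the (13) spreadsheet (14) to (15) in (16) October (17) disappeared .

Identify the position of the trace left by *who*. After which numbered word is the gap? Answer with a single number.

14

The filler 'who' is interpreted as the object of the preposition 'to' (recipient of 'mail'). Wh-movement fronts it, leaving a gap right after 'to':
The colleague who the manager could suggest the researcher can mail the spreadsheet to ___ in October disappeared.
'to' is word 14.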